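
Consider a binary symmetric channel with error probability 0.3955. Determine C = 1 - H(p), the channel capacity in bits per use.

For BSC with error probability p:
C = 1 - H(p) where H(p) is binary entropy
H(0.3955) = -0.3955 × log₂(0.3955) - 0.6045 × log₂(0.6045)
H(p) = 0.9683
C = 1 - 0.9683 = 0.0317 bits/use


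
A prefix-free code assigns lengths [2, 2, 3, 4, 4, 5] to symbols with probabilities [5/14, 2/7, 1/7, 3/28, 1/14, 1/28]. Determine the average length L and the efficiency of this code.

Average length L = Σ p_i × l_i = 2.6071 bits
Entropy H = 2.2368 bits
Efficiency η = H/L × 100% = 85.80%


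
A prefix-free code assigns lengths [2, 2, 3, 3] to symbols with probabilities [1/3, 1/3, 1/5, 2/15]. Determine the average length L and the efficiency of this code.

Average length L = Σ p_i × l_i = 2.3333 bits
Entropy H = 1.9086 bits
Efficiency η = H/L × 100% = 81.80%


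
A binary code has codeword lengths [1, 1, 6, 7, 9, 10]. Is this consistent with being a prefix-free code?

Kraft inequality: Σ 2^(-l_i) ≤ 1 for prefix-free code
Calculating: 2^(-1) + 2^(-1) + 2^(-6) + 2^(-7) + 2^(-9) + 2^(-10)
= 0.5 + 0.5 + 0.015625 + 0.0078125 + 0.001953125 + 0.0009765625
= 1.0264
Since 1.0264 > 1, prefix-free code does not exist


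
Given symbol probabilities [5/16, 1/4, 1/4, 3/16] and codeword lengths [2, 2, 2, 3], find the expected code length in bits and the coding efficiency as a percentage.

Average length L = Σ p_i × l_i = 2.1875 bits
Entropy H = 1.9772 bits
Efficiency η = H/L × 100% = 90.39%


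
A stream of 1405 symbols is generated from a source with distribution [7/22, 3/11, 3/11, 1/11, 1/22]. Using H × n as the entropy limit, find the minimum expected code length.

Entropy H = 2.0653 bits/symbol
Minimum bits = H × n = 2.0653 × 1405
= 2901.74 bits


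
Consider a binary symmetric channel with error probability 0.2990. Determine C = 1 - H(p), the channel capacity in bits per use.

For BSC with error probability p:
C = 1 - H(p) where H(p) is binary entropy
H(0.2990) = -0.2990 × log₂(0.2990) - 0.7010 × log₂(0.7010)
H(p) = 0.8801
C = 1 - 0.8801 = 0.1199 bits/use


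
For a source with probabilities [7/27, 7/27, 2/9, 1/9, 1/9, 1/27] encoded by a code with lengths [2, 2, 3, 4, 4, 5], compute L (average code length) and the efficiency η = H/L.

Average length L = Σ p_i × l_i = 2.7778 bits
Entropy H = 2.3726 bits
Efficiency η = H/L × 100% = 85.41%


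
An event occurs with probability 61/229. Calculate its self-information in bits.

Information content I(x) = -log₂(p(x))
I = -log₂(61/229) = -log₂(0.2664)
I = 1.9085 bits


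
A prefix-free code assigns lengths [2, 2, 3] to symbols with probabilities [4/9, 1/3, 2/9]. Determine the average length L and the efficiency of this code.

Average length L = Σ p_i × l_i = 2.2222 bits
Entropy H = 1.5305 bits
Efficiency η = H/L × 100% = 68.87%


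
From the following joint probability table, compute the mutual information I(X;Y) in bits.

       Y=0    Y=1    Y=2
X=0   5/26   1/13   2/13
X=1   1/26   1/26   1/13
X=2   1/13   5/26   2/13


H(X) = 1.4655, H(Y) = 1.5766, H(X,Y) = 2.9612
I(X;Y) = H(X) + H(Y) - H(X,Y) = 0.0809 bits


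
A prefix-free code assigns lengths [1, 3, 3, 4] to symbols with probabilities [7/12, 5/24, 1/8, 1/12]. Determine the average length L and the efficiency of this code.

Average length L = Σ p_i × l_i = 1.9167 bits
Entropy H = 1.5988 bits
Efficiency η = H/L × 100% = 83.42%


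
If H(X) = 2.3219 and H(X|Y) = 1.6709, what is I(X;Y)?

I(X;Y) = H(X) - H(X|Y)
I(X;Y) = 2.3219 - 1.6709 = 0.651 bits


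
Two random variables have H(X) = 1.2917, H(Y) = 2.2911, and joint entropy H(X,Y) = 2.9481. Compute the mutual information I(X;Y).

I(X;Y) = H(X) + H(Y) - H(X,Y)
I(X;Y) = 1.2917 + 2.2911 - 2.9481 = 0.6347 bits


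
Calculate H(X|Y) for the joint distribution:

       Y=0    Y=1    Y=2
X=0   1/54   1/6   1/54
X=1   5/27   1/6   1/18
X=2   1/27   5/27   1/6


H(X|Y) = Σ_y p(y) H(X|Y=y)
  p(Y=0) = 13/54, H(X|Y=0) = 0.9913
  p(Y=1) = 14/27, H(X|Y=1) = 1.5831
  p(Y=2) = 13/54, H(X|Y=2) = 1.1401
H(X|Y) = 0.2407×0.9913 + 0.5185×1.5831 + 0.2407×1.1401 = 1.3340 bits


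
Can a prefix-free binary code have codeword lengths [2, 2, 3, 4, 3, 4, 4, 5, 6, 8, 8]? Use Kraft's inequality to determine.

Kraft inequality: Σ 2^(-l_i) ≤ 1 for prefix-free code
Calculating: 2^(-2) + 2^(-2) + 2^(-3) + 2^(-4) + 2^(-3) + 2^(-4) + 2^(-4) + 2^(-5) + 2^(-6) + 2^(-8) + 2^(-8)
= 0.25 + 0.25 + 0.125 + 0.0625 + 0.125 + 0.0625 + 0.0625 + 0.03125 + 0.015625 + 0.00390625 + 0.00390625
= 0.9922
Since 0.9922 ≤ 1, prefix-free code exists


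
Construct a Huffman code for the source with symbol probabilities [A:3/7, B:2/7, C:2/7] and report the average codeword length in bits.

Huffman tree construction:
Combine smallest probabilities repeatedly
Resulting codes:
  A: 0 (length 1)
  B: 10 (length 2)
  C: 11 (length 2)
Average length = Σ p(s) × length(s) = 1.5714 bits


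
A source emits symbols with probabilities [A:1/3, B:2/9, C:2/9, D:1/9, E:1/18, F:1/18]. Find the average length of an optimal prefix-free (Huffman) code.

Huffman tree construction:
Combine smallest probabilities repeatedly
Resulting codes:
  A: 11 (length 2)
  B: 00 (length 2)
  C: 01 (length 2)
  D: 100 (length 3)
  E: 1010 (length 4)
  F: 1011 (length 4)
Average length = Σ p(s) × length(s) = 2.3333 bits


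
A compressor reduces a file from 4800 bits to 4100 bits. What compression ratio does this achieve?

Compression ratio = Original / Compressed
= 4800 / 4100 = 1.17:1


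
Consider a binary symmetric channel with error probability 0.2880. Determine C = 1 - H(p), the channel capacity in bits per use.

For BSC with error probability p:
C = 1 - H(p) where H(p) is binary entropy
H(0.2880) = -0.2880 × log₂(0.2880) - 0.7120 × log₂(0.7120)
H(p) = 0.8661
C = 1 - 0.8661 = 0.1339 bits/use


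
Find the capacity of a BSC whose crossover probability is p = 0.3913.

For BSC with error probability p:
C = 1 - H(p) where H(p) is binary entropy
H(0.3913) = -0.3913 × log₂(0.3913) - 0.6087 × log₂(0.6087)
H(p) = 0.9656
C = 1 - 0.9656 = 0.0344 bits/use


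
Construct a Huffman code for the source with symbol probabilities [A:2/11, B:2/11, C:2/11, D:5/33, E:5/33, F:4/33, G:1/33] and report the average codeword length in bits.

Huffman tree construction:
Combine smallest probabilities repeatedly
Resulting codes:
  A: 111 (length 3)
  B: 00 (length 2)
  C: 01 (length 2)
  D: 100 (length 3)
  E: 101 (length 3)
  F: 1101 (length 4)
  G: 1100 (length 4)
Average length = Σ p(s) × length(s) = 2.7879 bits


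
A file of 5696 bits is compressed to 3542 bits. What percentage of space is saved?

Space savings = (1 - Compressed/Original) × 100%
= (1 - 3542/5696) × 100%
= 37.82%


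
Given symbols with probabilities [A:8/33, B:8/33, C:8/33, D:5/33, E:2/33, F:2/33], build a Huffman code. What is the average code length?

Huffman tree construction:
Combine smallest probabilities repeatedly
Resulting codes:
  A: 00 (length 2)
  B: 01 (length 2)
  C: 10 (length 2)
  D: 111 (length 3)
  E: 1100 (length 4)
  F: 1101 (length 4)
Average length = Σ p(s) × length(s) = 2.3939 bits


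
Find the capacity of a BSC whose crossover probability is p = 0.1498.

For BSC with error probability p:
C = 1 - H(p) where H(p) is binary entropy
H(0.1498) = -0.1498 × log₂(0.1498) - 0.8502 × log₂(0.8502)
H(p) = 0.6093
C = 1 - 0.6093 = 0.3907 bits/use


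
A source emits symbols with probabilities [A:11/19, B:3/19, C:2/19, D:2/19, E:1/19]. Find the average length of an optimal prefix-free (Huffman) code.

Huffman tree construction:
Combine smallest probabilities repeatedly
Resulting codes:
  A: 1 (length 1)
  B: 011 (length 3)
  C: 001 (length 3)
  D: 010 (length 3)
  E: 000 (length 3)
Average length = Σ p(s) × length(s) = 1.8421 bits


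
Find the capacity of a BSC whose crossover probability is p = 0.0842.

For BSC with error probability p:
C = 1 - H(p) where H(p) is binary entropy
H(0.0842) = -0.0842 × log₂(0.0842) - 0.9158 × log₂(0.9158)
H(p) = 0.4168
C = 1 - 0.4168 = 0.5832 bits/use


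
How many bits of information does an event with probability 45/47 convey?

Information content I(x) = -log₂(p(x))
I = -log₂(45/47) = -log₂(0.9574)
I = 0.0627 bits


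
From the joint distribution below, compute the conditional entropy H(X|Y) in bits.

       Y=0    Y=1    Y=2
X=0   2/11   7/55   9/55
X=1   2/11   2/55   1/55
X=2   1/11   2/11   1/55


H(X|Y) = Σ_y p(y) H(X|Y=y)
  p(Y=0) = 5/11, H(X|Y=0) = 1.5219
  p(Y=1) = 19/55, H(X|Y=1) = 1.3600
  p(Y=2) = 1/5, H(X|Y=2) = 0.8659
H(X|Y) = 0.4545×1.5219 + 0.3455×1.3600 + 0.2000×0.8659 = 1.3348 bits


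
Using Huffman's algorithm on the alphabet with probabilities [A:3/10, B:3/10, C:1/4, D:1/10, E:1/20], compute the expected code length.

Huffman tree construction:
Combine smallest probabilities repeatedly
Resulting codes:
  A: 10 (length 2)
  B: 11 (length 2)
  C: 01 (length 2)
  D: 001 (length 3)
  E: 000 (length 3)
Average length = Σ p(s) × length(s) = 2.1500 bits


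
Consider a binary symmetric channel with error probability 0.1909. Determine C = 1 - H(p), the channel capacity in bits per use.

For BSC with error probability p:
C = 1 - H(p) where H(p) is binary entropy
H(0.1909) = -0.1909 × log₂(0.1909) - 0.8091 × log₂(0.8091)
H(p) = 0.7034
C = 1 - 0.7034 = 0.2966 bits/use


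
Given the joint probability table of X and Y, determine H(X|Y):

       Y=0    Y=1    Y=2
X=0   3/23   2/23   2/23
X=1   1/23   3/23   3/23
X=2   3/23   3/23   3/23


H(X|Y) = Σ_y p(y) H(X|Y=y)
  p(Y=0) = 7/23, H(X|Y=0) = 1.4488
  p(Y=1) = 8/23, H(X|Y=1) = 1.5613
  p(Y=2) = 8/23, H(X|Y=2) = 1.5613
H(X|Y) = 0.3043×1.4488 + 0.3478×1.5613 + 0.3478×1.5613 = 1.5271 bits


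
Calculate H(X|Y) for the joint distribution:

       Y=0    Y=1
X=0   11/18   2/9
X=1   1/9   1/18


H(X|Y) = Σ_y p(y) H(X|Y=y)
  p(Y=0) = 13/18, H(X|Y=0) = 0.6194
  p(Y=1) = 5/18, H(X|Y=1) = 0.7219
H(X|Y) = 0.7222×0.6194 + 0.2778×0.7219 = 0.6479 bits


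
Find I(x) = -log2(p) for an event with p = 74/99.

Information content I(x) = -log₂(p(x))
I = -log₂(74/99) = -log₂(0.7475)
I = 0.4199 bits


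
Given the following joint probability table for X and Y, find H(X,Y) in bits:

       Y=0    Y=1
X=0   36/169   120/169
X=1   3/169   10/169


H(X,Y) = -Σ p(x,y) log₂ p(x,y)
  p(0,0)=36/169: -0.2130 × log₂(0.2130) = 0.4752
  p(0,1)=120/169: -0.7101 × log₂(0.7101) = 0.3508
  p(1,0)=3/169: -0.0178 × log₂(0.0178) = 0.1032
  p(1,1)=10/169: -0.0592 × log₂(0.0592) = 0.2414
H(X,Y) = 1.1706 bits


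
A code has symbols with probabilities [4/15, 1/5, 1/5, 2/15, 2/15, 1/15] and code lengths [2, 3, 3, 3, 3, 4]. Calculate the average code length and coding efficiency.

Average length L = Σ p_i × l_i = 2.8000 bits
Entropy H = 2.4729 bits
Efficiency η = H/L × 100% = 88.32%


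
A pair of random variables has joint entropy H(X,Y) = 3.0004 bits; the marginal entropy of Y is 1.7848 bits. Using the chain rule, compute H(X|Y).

Chain rule: H(X,Y) = H(X|Y) + H(Y)
H(X|Y) = H(X,Y) - H(Y) = 3.0004 - 1.7848 = 1.2156 bits


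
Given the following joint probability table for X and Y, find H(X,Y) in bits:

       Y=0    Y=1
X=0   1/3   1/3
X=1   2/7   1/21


H(X,Y) = -Σ p(x,y) log₂ p(x,y)
  p(0,0)=1/3: -0.3333 × log₂(0.3333) = 0.5283
  p(0,1)=1/3: -0.3333 × log₂(0.3333) = 0.5283
  p(1,0)=2/7: -0.2857 × log₂(0.2857) = 0.5164
  p(1,1)=1/21: -0.0476 × log₂(0.0476) = 0.2092
H(X,Y) = 1.7822 bits


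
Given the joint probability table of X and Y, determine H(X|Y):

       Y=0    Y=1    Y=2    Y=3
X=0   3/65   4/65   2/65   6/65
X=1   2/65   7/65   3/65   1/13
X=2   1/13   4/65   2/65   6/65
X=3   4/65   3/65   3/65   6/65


H(X|Y) = Σ_y p(y) H(X|Y=y)
  p(Y=0) = 14/65, H(X|Y=0) = 1.9242
  p(Y=1) = 18/65, H(X|Y=1) = 1.9251
  p(Y=2) = 2/13, H(X|Y=2) = 1.9710
  p(Y=3) = 23/65, H(X|Y=3) = 1.9958
H(X|Y) = 0.2154×1.9242 + 0.2769×1.9251 + 0.1538×1.9710 + 0.3538×1.9958 = 1.9570 bits


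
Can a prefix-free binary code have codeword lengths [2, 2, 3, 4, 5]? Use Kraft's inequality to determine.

Kraft inequality: Σ 2^(-l_i) ≤ 1 for prefix-free code
Calculating: 2^(-2) + 2^(-2) + 2^(-3) + 2^(-4) + 2^(-5)
= 0.25 + 0.25 + 0.125 + 0.0625 + 0.03125
= 0.7188
Since 0.7188 ≤ 1, prefix-free code exists


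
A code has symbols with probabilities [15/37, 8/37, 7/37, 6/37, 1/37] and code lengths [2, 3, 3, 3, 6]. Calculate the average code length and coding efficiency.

Average length L = Σ p_i × l_i = 2.6757 bits
Entropy H = 2.0266 bits
Efficiency η = H/L × 100% = 75.74%


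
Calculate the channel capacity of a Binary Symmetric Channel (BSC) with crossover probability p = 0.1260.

For BSC with error probability p:
C = 1 - H(p) where H(p) is binary entropy
H(0.1260) = -0.1260 × log₂(0.1260) - 0.8740 × log₂(0.8740)
H(p) = 0.5464
C = 1 - 0.5464 = 0.4536 bits/use


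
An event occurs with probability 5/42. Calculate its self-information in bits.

Information content I(x) = -log₂(p(x))
I = -log₂(5/42) = -log₂(0.1190)
I = 3.0704 bits


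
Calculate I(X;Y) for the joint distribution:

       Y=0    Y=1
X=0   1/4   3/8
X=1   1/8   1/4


H(X) = 0.9544, H(Y) = 0.9544, H(X,Y) = 1.9056
I(X;Y) = H(X) + H(Y) - H(X,Y) = 0.0032 bits


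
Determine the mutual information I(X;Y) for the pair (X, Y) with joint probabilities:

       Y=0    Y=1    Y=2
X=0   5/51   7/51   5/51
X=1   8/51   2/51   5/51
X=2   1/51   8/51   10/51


H(X) = 1.5783, H(Y) = 1.5699, H(X,Y) = 2.9724
I(X;Y) = H(X) + H(Y) - H(X,Y) = 0.1758 bits


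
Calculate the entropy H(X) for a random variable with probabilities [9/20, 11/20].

H(X) = -Σ p(x) log₂ p(x)
  -9/20 × log₂(9/20) = 0.5184
  -11/20 × log₂(11/20) = 0.4744
H(X) = 0.9928 bits


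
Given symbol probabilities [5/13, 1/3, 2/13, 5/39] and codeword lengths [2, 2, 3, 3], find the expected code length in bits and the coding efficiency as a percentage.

Average length L = Σ p_i × l_i = 2.2821 bits
Entropy H = 1.8539 bits
Efficiency η = H/L × 100% = 81.24%


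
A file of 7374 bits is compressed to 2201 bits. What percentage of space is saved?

Space savings = (1 - Compressed/Original) × 100%
= (1 - 2201/7374) × 100%
= 70.15%


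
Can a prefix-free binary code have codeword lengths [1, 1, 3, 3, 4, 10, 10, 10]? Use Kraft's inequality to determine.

Kraft inequality: Σ 2^(-l_i) ≤ 1 for prefix-free code
Calculating: 2^(-1) + 2^(-1) + 2^(-3) + 2^(-3) + 2^(-4) + 2^(-10) + 2^(-10) + 2^(-10)
= 0.5 + 0.5 + 0.125 + 0.125 + 0.0625 + 0.0009765625 + 0.0009765625 + 0.0009765625
= 1.3154
Since 1.3154 > 1, prefix-free code does not exist


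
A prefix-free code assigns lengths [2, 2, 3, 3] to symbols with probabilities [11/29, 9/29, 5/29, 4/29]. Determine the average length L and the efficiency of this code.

Average length L = Σ p_i × l_i = 2.3103 bits
Entropy H = 1.8858 bits
Efficiency η = H/L × 100% = 81.62%


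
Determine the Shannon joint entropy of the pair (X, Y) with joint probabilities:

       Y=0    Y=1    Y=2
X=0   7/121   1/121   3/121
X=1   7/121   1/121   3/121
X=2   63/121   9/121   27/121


H(X,Y) = -Σ p(x,y) log₂ p(x,y)
  p(0,0)=7/121: -0.0579 × log₂(0.0579) = 0.2379
  p(0,1)=1/121: -0.0083 × log₂(0.0083) = 0.0572
  p(0,2)=3/121: -0.0248 × log₂(0.0248) = 0.1322
  p(1,0)=7/121: -0.0579 × log₂(0.0579) = 0.2379
  p(1,1)=1/121: -0.0083 × log₂(0.0083) = 0.0572
  p(1,2)=3/121: -0.0248 × log₂(0.0248) = 0.1322
  p(2,0)=63/121: -0.5207 × log₂(0.5207) = 0.4902
  p(2,1)=9/121: -0.0744 × log₂(0.0744) = 0.2788
  p(2,2)=27/121: -0.2231 × log₂(0.2231) = 0.4829
H(X,Y) = 2.1065 bits


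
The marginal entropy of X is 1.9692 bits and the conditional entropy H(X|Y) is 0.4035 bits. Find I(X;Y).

I(X;Y) = H(X) - H(X|Y)
I(X;Y) = 1.9692 - 0.4035 = 1.5657 bits


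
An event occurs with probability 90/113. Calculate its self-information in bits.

Information content I(x) = -log₂(p(x))
I = -log₂(90/113) = -log₂(0.7965)
I = 0.3283 bits


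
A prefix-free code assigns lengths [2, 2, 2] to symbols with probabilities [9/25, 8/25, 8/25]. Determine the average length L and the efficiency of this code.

Average length L = Σ p_i × l_i = 2.0000 bits
Entropy H = 1.5827 bits
Efficiency η = H/L × 100% = 79.13%


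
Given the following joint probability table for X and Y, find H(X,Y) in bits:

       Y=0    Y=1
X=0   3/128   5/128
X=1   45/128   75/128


H(X,Y) = -Σ p(x,y) log₂ p(x,y)
  p(0,0)=3/128: -0.0234 × log₂(0.0234) = 0.1269
  p(0,1)=5/128: -0.0391 × log₂(0.0391) = 0.1827
  p(1,0)=45/128: -0.3516 × log₂(0.3516) = 0.5302
  p(1,1)=75/128: -0.5859 × log₂(0.5859) = 0.4519
H(X,Y) = 1.2917 bits


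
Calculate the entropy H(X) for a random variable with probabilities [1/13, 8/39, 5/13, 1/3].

H(X) = -Σ p(x) log₂ p(x)
  -1/13 × log₂(1/13) = 0.2846
  -8/39 × log₂(8/39) = 0.4688
  -5/13 × log₂(5/13) = 0.5302
  -1/3 × log₂(1/3) = 0.5283
H(X) = 1.8120 bits


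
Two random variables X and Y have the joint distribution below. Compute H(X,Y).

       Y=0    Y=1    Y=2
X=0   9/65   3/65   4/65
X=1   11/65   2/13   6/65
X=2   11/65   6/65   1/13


H(X,Y) = -Σ p(x,y) log₂ p(x,y)
  p(0,0)=9/65: -0.1385 × log₂(0.1385) = 0.3950
  p(0,1)=3/65: -0.0462 × log₂(0.0462) = 0.2048
  p(0,2)=4/65: -0.0615 × log₂(0.0615) = 0.2475
  p(1,0)=11/65: -0.1692 × log₂(0.1692) = 0.4337
  p(1,1)=2/13: -0.1538 × log₂(0.1538) = 0.4155
  p(1,2)=6/65: -0.0923 × log₂(0.0923) = 0.3173
  p(2,0)=11/65: -0.1692 × log₂(0.1692) = 0.4337
  p(2,1)=6/65: -0.0923 × log₂(0.0923) = 0.3173
  p(2,2)=1/13: -0.0769 × log₂(0.0769) = 0.2846
H(X,Y) = 3.0494 bits


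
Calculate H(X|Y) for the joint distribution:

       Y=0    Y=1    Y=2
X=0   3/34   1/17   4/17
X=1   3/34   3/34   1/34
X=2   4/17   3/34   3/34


H(X|Y) = Σ_y p(y) H(X|Y=y)
  p(Y=0) = 7/17, H(X|Y=0) = 1.4138
  p(Y=1) = 4/17, H(X|Y=1) = 1.5613
  p(Y=2) = 6/17, H(X|Y=2) = 1.1887
H(X|Y) = 0.4118×1.4138 + 0.2353×1.5613 + 0.3529×1.1887 = 1.3691 bits


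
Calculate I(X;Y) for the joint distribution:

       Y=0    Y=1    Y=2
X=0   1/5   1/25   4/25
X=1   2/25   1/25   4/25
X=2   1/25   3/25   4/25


H(X) = 1.5690, H(Y) = 1.4987, H(X,Y) = 2.9493
I(X;Y) = H(X) + H(Y) - H(X,Y) = 0.1184 bits


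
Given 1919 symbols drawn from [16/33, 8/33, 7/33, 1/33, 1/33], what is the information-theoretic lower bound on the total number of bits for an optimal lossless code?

Entropy H = 1.7822 bits/symbol
Minimum bits = H × n = 1.7822 × 1919
= 3420.10 bits


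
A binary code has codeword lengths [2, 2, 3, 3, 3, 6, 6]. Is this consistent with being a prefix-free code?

Kraft inequality: Σ 2^(-l_i) ≤ 1 for prefix-free code
Calculating: 2^(-2) + 2^(-2) + 2^(-3) + 2^(-3) + 2^(-3) + 2^(-6) + 2^(-6)
= 0.25 + 0.25 + 0.125 + 0.125 + 0.125 + 0.015625 + 0.015625
= 0.9062
Since 0.9062 ≤ 1, prefix-free code exists


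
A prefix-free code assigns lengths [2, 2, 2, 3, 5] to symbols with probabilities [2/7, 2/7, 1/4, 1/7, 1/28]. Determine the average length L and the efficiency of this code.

Average length L = Σ p_i × l_i = 2.2500 bits
Entropy H = 2.1055 bits
Efficiency η = H/L × 100% = 93.58%


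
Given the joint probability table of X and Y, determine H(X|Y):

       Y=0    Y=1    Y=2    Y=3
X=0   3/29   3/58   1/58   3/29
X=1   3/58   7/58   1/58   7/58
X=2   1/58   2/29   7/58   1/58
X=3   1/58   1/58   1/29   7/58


H(X|Y) = Σ_y p(y) H(X|Y=y)
  p(Y=0) = 11/58, H(X|Y=0) = 1.6172
  p(Y=1) = 15/58, H(X|Y=1) = 1.7465
  p(Y=2) = 11/58, H(X|Y=2) = 1.4911
  p(Y=3) = 21/58, H(X|Y=3) = 1.7822
H(X|Y) = 0.1897×1.6172 + 0.2586×1.7465 + 0.1897×1.4911 + 0.3621×1.7822 = 1.6865 bits


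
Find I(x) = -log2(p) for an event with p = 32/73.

Information content I(x) = -log₂(p(x))
I = -log₂(32/73) = -log₂(0.4384)
I = 1.1898 bits


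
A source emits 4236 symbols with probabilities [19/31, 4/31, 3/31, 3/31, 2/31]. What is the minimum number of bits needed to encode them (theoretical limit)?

Entropy H = 1.7213 bits/symbol
Minimum bits = H × n = 1.7213 × 4236
= 7291.34 bits


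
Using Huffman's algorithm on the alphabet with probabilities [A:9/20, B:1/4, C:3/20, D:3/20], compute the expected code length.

Huffman tree construction:
Combine smallest probabilities repeatedly
Resulting codes:
  A: 0 (length 1)
  B: 10 (length 2)
  C: 110 (length 3)
  D: 111 (length 3)
Average length = Σ p(s) × length(s) = 1.8500 bits


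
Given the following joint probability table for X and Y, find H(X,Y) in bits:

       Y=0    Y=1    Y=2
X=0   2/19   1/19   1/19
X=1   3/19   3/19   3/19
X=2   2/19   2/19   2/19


H(X,Y) = -Σ p(x,y) log₂ p(x,y)
  p(0,0)=2/19: -0.1053 × log₂(0.1053) = 0.3419
  p(0,1)=1/19: -0.0526 × log₂(0.0526) = 0.2236
  p(0,2)=1/19: -0.0526 × log₂(0.0526) = 0.2236
  p(1,0)=3/19: -0.1579 × log₂(0.1579) = 0.4205
  p(1,1)=3/19: -0.1579 × log₂(0.1579) = 0.4205
  p(1,2)=3/19: -0.1579 × log₂(0.1579) = 0.4205
  p(2,0)=2/19: -0.1053 × log₂(0.1053) = 0.3419
  p(2,1)=2/19: -0.1053 × log₂(0.1053) = 0.3419
  p(2,2)=2/19: -0.1053 × log₂(0.1053) = 0.3419
H(X,Y) = 3.0761 bits


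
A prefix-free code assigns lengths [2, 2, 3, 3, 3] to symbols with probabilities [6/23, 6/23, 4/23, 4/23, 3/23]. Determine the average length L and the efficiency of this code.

Average length L = Σ p_i × l_i = 2.4783 bits
Entropy H = 2.2725 bits
Efficiency η = H/L × 100% = 91.70%


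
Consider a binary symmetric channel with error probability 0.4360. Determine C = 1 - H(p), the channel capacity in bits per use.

For BSC with error probability p:
C = 1 - H(p) where H(p) is binary entropy
H(0.4360) = -0.4360 × log₂(0.4360) - 0.5640 × log₂(0.5640)
H(p) = 0.9881
C = 1 - 0.9881 = 0.0119 bits/use


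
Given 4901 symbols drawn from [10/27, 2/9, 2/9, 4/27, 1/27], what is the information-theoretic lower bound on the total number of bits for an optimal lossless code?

Entropy H = 2.0794 bits/symbol
Minimum bits = H × n = 2.0794 × 4901
= 10191.02 bits


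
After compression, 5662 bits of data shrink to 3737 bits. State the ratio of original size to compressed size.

Compression ratio = Original / Compressed
= 5662 / 3737 = 1.52:1


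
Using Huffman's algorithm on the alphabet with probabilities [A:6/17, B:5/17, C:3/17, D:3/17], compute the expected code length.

Huffman tree construction:
Combine smallest probabilities repeatedly
Resulting codes:
  A: 11 (length 2)
  B: 10 (length 2)
  C: 00 (length 2)
  D: 01 (length 2)
Average length = Σ p(s) × length(s) = 2.0000 bits


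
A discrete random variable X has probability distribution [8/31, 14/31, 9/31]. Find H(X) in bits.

H(X) = -Σ p(x) log₂ p(x)
  -8/31 × log₂(8/31) = 0.5043
  -14/31 × log₂(14/31) = 0.5179
  -9/31 × log₂(9/31) = 0.5180
H(X) = 1.5403 bits


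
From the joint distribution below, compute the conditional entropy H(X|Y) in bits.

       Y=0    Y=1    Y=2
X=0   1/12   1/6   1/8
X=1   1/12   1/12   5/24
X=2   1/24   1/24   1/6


H(X|Y) = Σ_y p(y) H(X|Y=y)
  p(Y=0) = 5/24, H(X|Y=0) = 1.5219
  p(Y=1) = 7/24, H(X|Y=1) = 1.3788
  p(Y=2) = 1/2, H(X|Y=2) = 1.5546
H(X|Y) = 0.2083×1.5219 + 0.2917×1.3788 + 0.5000×1.5546 = 1.4965 bits


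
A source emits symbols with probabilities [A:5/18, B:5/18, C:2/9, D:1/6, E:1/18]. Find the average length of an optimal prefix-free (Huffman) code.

Huffman tree construction:
Combine smallest probabilities repeatedly
Resulting codes:
  A: 10 (length 2)
  B: 11 (length 2)
  C: 00 (length 2)
  D: 011 (length 3)
  E: 010 (length 3)
Average length = Σ p(s) × length(s) = 2.2222 bits


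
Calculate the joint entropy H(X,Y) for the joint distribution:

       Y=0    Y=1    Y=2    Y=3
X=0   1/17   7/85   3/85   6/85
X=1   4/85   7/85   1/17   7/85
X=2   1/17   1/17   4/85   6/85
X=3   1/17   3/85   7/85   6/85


H(X,Y) = -Σ p(x,y) log₂ p(x,y)
  p(0,0)=1/17: -0.0588 × log₂(0.0588) = 0.2404
  p(0,1)=7/85: -0.0824 × log₂(0.0824) = 0.2966
  p(0,2)=3/85: -0.0353 × log₂(0.0353) = 0.1703
  p(0,3)=6/85: -0.0706 × log₂(0.0706) = 0.2700
  p(1,0)=4/85: -0.0471 × log₂(0.0471) = 0.2075
  p(1,1)=7/85: -0.0824 × log₂(0.0824) = 0.2966
  p(1,2)=1/17: -0.0588 × log₂(0.0588) = 0.2404
  p(1,3)=7/85: -0.0824 × log₂(0.0824) = 0.2966
  p(2,0)=1/17: -0.0588 × log₂(0.0588) = 0.2404
  p(2,1)=1/17: -0.0588 × log₂(0.0588) = 0.2404
  p(2,2)=4/85: -0.0471 × log₂(0.0471) = 0.2075
  p(2,3)=6/85: -0.0706 × log₂(0.0706) = 0.2700
  p(3,0)=1/17: -0.0588 × log₂(0.0588) = 0.2404
  p(3,1)=3/85: -0.0353 × log₂(0.0353) = 0.1703
  p(3,2)=7/85: -0.0824 × log₂(0.0824) = 0.2966
  p(3,3)=6/85: -0.0706 × log₂(0.0706) = 0.2700
H(X,Y) = 3.9542 bits


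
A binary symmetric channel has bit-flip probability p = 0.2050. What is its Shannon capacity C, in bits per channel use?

For BSC with error probability p:
C = 1 - H(p) where H(p) is binary entropy
H(0.2050) = -0.2050 × log₂(0.2050) - 0.7950 × log₂(0.7950)
H(p) = 0.7318
C = 1 - 0.7318 = 0.2682 bits/use


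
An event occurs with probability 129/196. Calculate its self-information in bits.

Information content I(x) = -log₂(p(x))
I = -log₂(129/196) = -log₂(0.6582)
I = 0.6035 bits


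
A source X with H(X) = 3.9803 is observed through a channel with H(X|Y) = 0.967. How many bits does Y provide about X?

I(X;Y) = H(X) - H(X|Y)
I(X;Y) = 3.9803 - 0.967 = 3.0133 bits


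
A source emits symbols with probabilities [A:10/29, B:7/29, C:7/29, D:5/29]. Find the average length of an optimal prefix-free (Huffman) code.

Huffman tree construction:
Combine smallest probabilities repeatedly
Resulting codes:
  A: 11 (length 2)
  B: 01 (length 2)
  C: 10 (length 2)
  D: 00 (length 2)
Average length = Σ p(s) × length(s) = 2.0000 bits


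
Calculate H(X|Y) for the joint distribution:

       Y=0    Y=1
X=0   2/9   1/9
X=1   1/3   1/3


H(X|Y) = Σ_y p(y) H(X|Y=y)
  p(Y=0) = 5/9, H(X|Y=0) = 0.9710
  p(Y=1) = 4/9, H(X|Y=1) = 0.8113
H(X|Y) = 0.5556×0.9710 + 0.4444×0.8113 = 0.9000 bits


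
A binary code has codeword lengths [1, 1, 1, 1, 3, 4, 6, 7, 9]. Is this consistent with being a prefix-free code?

Kraft inequality: Σ 2^(-l_i) ≤ 1 for prefix-free code
Calculating: 2^(-1) + 2^(-1) + 2^(-1) + 2^(-1) + 2^(-3) + 2^(-4) + 2^(-6) + 2^(-7) + 2^(-9)
= 0.5 + 0.5 + 0.5 + 0.5 + 0.125 + 0.0625 + 0.015625 + 0.0078125 + 0.001953125
= 2.2129
Since 2.2129 > 1, prefix-free code does not exist


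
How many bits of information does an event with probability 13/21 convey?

Information content I(x) = -log₂(p(x))
I = -log₂(13/21) = -log₂(0.6190)
I = 0.6919 bits


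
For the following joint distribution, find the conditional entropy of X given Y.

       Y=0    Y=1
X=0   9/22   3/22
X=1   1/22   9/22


H(X|Y) = Σ_y p(y) H(X|Y=y)
  p(Y=0) = 5/11, H(X|Y=0) = 0.4690
  p(Y=1) = 6/11, H(X|Y=1) = 0.8113
H(X|Y) = 0.4545×0.4690 + 0.5455×0.8113 = 0.6557 bits


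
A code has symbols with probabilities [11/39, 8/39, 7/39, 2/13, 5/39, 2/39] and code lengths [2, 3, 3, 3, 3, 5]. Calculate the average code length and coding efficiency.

Average length L = Σ p_i × l_i = 2.8205 bits
Entropy H = 2.4437 bits
Efficiency η = H/L × 100% = 86.64%


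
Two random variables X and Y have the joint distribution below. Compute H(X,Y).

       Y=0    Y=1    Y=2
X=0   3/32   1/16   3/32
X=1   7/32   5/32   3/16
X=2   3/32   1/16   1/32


H(X,Y) = -Σ p(x,y) log₂ p(x,y)
  p(0,0)=3/32: -0.0938 × log₂(0.0938) = 0.3202
  p(0,1)=1/16: -0.0625 × log₂(0.0625) = 0.2500
  p(0,2)=3/32: -0.0938 × log₂(0.0938) = 0.3202
  p(1,0)=7/32: -0.2188 × log₂(0.2188) = 0.4796
  p(1,1)=5/32: -0.1562 × log₂(0.1562) = 0.4184
  p(1,2)=3/16: -0.1875 × log₂(0.1875) = 0.4528
  p(2,0)=3/32: -0.0938 × log₂(0.0938) = 0.3202
  p(2,1)=1/16: -0.0625 × log₂(0.0625) = 0.2500
  p(2,2)=1/32: -0.0312 × log₂(0.0312) = 0.1562
H(X,Y) = 2.9676 bits


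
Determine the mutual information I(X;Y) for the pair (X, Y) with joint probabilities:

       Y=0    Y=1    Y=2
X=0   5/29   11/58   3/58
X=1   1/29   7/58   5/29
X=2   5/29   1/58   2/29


H(X) = 1.5588, H(Y) = 1.5769, H(X,Y) = 2.8904
I(X;Y) = H(X) + H(Y) - H(X,Y) = 0.2452 bits


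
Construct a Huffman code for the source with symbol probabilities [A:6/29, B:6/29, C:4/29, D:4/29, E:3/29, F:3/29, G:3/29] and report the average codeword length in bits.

Huffman tree construction:
Combine smallest probabilities repeatedly
Resulting codes:
  A: 111 (length 3)
  B: 00 (length 2)
  C: 101 (length 3)
  D: 110 (length 3)
  E: 010 (length 3)
  F: 011 (length 3)
  G: 100 (length 3)
Average length = Σ p(s) × length(s) = 2.7931 bits


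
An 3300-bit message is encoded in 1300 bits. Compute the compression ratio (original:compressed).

Compression ratio = Original / Compressed
= 3300 / 1300 = 2.54:1


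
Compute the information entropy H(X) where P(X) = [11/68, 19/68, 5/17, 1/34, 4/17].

H(X) = -Σ p(x) log₂ p(x)
  -11/68 × log₂(11/68) = 0.4251
  -19/68 × log₂(19/68) = 0.5140
  -5/17 × log₂(5/17) = 0.5193
  -1/34 × log₂(1/34) = 0.1496
  -4/17 × log₂(4/17) = 0.4912
H(X) = 2.0992 bits


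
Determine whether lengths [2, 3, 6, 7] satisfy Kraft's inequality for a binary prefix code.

Kraft inequality: Σ 2^(-l_i) ≤ 1 for prefix-free code
Calculating: 2^(-2) + 2^(-3) + 2^(-6) + 2^(-7)
= 0.25 + 0.125 + 0.015625 + 0.0078125
= 0.3984
Since 0.3984 ≤ 1, prefix-free code exists


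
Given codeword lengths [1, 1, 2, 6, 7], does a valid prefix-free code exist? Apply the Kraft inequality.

Kraft inequality: Σ 2^(-l_i) ≤ 1 for prefix-free code
Calculating: 2^(-1) + 2^(-1) + 2^(-2) + 2^(-6) + 2^(-7)
= 0.5 + 0.5 + 0.25 + 0.015625 + 0.0078125
= 1.2734
Since 1.2734 > 1, prefix-free code does not exist


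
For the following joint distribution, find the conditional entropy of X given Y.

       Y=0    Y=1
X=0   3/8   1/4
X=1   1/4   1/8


H(X|Y) = Σ_y p(y) H(X|Y=y)
  p(Y=0) = 5/8, H(X|Y=0) = 0.9710
  p(Y=1) = 3/8, H(X|Y=1) = 0.9183
H(X|Y) = 0.6250×0.9710 + 0.3750×0.9183 = 0.9512 bits


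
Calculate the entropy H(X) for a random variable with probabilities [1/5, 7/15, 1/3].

H(X) = -Σ p(x) log₂ p(x)
  -1/5 × log₂(1/5) = 0.4644
  -7/15 × log₂(7/15) = 0.5131
  -1/3 × log₂(1/3) = 0.5283
H(X) = 1.5058 bits


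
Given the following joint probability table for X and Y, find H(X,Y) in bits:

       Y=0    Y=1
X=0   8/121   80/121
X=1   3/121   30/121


H(X,Y) = -Σ p(x,y) log₂ p(x,y)
  p(0,0)=8/121: -0.0661 × log₂(0.0661) = 0.2591
  p(0,1)=80/121: -0.6612 × log₂(0.6612) = 0.3947
  p(1,0)=3/121: -0.0248 × log₂(0.0248) = 0.1322
  p(1,1)=30/121: -0.2479 × log₂(0.2479) = 0.4988
H(X,Y) = 1.2848 bits


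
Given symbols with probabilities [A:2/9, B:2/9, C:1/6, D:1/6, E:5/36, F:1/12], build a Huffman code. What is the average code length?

Huffman tree construction:
Combine smallest probabilities repeatedly
Resulting codes:
  A: 00 (length 2)
  B: 01 (length 2)
  C: 110 (length 3)
  D: 111 (length 3)
  E: 101 (length 3)
  F: 100 (length 3)
Average length = Σ p(s) × length(s) = 2.5556 bits


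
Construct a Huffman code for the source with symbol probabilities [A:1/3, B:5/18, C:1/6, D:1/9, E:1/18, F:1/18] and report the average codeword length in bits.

Huffman tree construction:
Combine smallest probabilities repeatedly
Resulting codes:
  A: 11 (length 2)
  B: 10 (length 2)
  C: 00 (length 2)
  D: 010 (length 3)
  E: 0110 (length 4)
  F: 0111 (length 4)
Average length = Σ p(s) × length(s) = 2.3333 bits


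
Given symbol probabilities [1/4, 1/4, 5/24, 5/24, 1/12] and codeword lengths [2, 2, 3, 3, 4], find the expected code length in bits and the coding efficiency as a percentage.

Average length L = Σ p_i × l_i = 2.5833 bits
Entropy H = 2.2417 bits
Efficiency η = H/L × 100% = 86.77%


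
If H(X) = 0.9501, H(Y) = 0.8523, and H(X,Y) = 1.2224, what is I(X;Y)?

I(X;Y) = H(X) + H(Y) - H(X,Y)
I(X;Y) = 0.9501 + 0.8523 - 1.2224 = 0.58 bits


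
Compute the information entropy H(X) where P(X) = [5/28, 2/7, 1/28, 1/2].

H(X) = -Σ p(x) log₂ p(x)
  -5/28 × log₂(5/28) = 0.4438
  -2/7 × log₂(2/7) = 0.5164
  -1/28 × log₂(1/28) = 0.1717
  -1/2 × log₂(1/2) = 0.5000
H(X) = 1.6319 bits


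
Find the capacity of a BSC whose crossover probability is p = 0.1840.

For BSC with error probability p:
C = 1 - H(p) where H(p) is binary entropy
H(0.1840) = -0.1840 × log₂(0.1840) - 0.8160 × log₂(0.8160)
H(p) = 0.6887
C = 1 - 0.6887 = 0.3113 bits/use


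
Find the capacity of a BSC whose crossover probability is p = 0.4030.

For BSC with error probability p:
C = 1 - H(p) where H(p) is binary entropy
H(0.4030) = -0.4030 × log₂(0.4030) - 0.5970 × log₂(0.5970)
H(p) = 0.9727
C = 1 - 0.9727 = 0.0273 bits/use


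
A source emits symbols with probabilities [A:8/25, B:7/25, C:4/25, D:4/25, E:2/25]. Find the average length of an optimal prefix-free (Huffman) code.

Huffman tree construction:
Combine smallest probabilities repeatedly
Resulting codes:
  A: 11 (length 2)
  B: 10 (length 2)
  C: 011 (length 3)
  D: 00 (length 2)
  E: 010 (length 3)
Average length = Σ p(s) × length(s) = 2.2400 bits


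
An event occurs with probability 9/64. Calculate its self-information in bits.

Information content I(x) = -log₂(p(x))
I = -log₂(9/64) = -log₂(0.1406)
I = 2.8301 bits


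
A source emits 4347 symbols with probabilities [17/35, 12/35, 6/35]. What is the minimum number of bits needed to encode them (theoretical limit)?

Entropy H = 1.4717 bits/symbol
Minimum bits = H × n = 1.4717 × 4347
= 6397.38 bits


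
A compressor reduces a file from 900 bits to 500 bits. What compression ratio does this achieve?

Compression ratio = Original / Compressed
= 900 / 500 = 1.80:1


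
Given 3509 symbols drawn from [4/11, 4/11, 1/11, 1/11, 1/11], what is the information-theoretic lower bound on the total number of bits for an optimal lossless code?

Entropy H = 2.0049 bits/symbol
Minimum bits = H × n = 2.0049 × 3509
= 7035.15 bits


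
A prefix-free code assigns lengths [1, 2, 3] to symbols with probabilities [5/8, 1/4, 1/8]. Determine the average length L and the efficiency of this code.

Average length L = Σ p_i × l_i = 1.5000 bits
Entropy H = 1.2988 bits
Efficiency η = H/L × 100% = 86.59%


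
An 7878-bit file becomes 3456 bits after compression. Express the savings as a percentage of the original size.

Space savings = (1 - Compressed/Original) × 100%
= (1 - 3456/7878) × 100%
= 56.13%


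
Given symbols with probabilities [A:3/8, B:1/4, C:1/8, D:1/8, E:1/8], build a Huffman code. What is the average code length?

Huffman tree construction:
Combine smallest probabilities repeatedly
Resulting codes:
  A: 11 (length 2)
  B: 01 (length 2)
  C: 100 (length 3)
  D: 101 (length 3)
  E: 00 (length 2)
Average length = Σ p(s) × length(s) = 2.2500 bits


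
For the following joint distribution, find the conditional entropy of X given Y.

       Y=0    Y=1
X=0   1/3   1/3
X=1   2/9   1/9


H(X|Y) = Σ_y p(y) H(X|Y=y)
  p(Y=0) = 5/9, H(X|Y=0) = 0.9710
  p(Y=1) = 4/9, H(X|Y=1) = 0.8113
H(X|Y) = 0.5556×0.9710 + 0.4444×0.8113 = 0.9000 bits


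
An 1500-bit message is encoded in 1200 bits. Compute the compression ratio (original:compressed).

Compression ratio = Original / Compressed
= 1500 / 1200 = 1.25:1


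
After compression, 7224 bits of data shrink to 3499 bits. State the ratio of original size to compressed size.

Compression ratio = Original / Compressed
= 7224 / 3499 = 2.06:1


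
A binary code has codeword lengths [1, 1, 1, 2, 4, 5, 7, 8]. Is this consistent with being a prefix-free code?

Kraft inequality: Σ 2^(-l_i) ≤ 1 for prefix-free code
Calculating: 2^(-1) + 2^(-1) + 2^(-1) + 2^(-2) + 2^(-4) + 2^(-5) + 2^(-7) + 2^(-8)
= 0.5 + 0.5 + 0.5 + 0.25 + 0.0625 + 0.03125 + 0.0078125 + 0.00390625
= 1.8555
Since 1.8555 > 1, prefix-free code does not exist


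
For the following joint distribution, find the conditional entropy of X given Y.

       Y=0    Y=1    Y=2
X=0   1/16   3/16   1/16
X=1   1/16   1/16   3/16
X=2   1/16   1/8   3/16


H(X|Y) = Σ_y p(y) H(X|Y=y)
  p(Y=0) = 3/16, H(X|Y=0) = 1.5850
  p(Y=1) = 3/8, H(X|Y=1) = 1.4591
  p(Y=2) = 7/16, H(X|Y=2) = 1.4488
H(X|Y) = 0.1875×1.5850 + 0.3750×1.4591 + 0.4375×1.4488 = 1.4782 bits


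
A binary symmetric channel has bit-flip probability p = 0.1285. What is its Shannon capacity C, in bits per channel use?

For BSC with error probability p:
C = 1 - H(p) where H(p) is binary entropy
H(0.1285) = -0.1285 × log₂(0.1285) - 0.8715 × log₂(0.8715)
H(p) = 0.5533
C = 1 - 0.5533 = 0.4467 bits/use


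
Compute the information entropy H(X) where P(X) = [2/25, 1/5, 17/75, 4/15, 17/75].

H(X) = -Σ p(x) log₂ p(x)
  -2/25 × log₂(2/25) = 0.2915
  -1/5 × log₂(1/5) = 0.4644
  -17/75 × log₂(17/75) = 0.4854
  -4/15 × log₂(4/15) = 0.5085
  -17/75 × log₂(17/75) = 0.4854
H(X) = 2.2351 bits


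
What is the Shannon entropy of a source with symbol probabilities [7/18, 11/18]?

H(X) = -Σ p(x) log₂ p(x)
  -7/18 × log₂(7/18) = 0.5299
  -11/18 × log₂(11/18) = 0.4342
H(X) = 0.9641 bits


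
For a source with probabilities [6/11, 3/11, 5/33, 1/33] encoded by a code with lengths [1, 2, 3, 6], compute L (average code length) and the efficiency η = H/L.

Average length L = Σ p_i × l_i = 1.7273 bits
Entropy H = 1.5536 bits
Efficiency η = H/L × 100% = 89.94%


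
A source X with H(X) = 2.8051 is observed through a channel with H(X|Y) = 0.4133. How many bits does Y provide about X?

I(X;Y) = H(X) - H(X|Y)
I(X;Y) = 2.8051 - 0.4133 = 2.3918 bits


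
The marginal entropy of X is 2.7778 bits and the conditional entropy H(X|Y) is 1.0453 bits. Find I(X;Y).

I(X;Y) = H(X) - H(X|Y)
I(X;Y) = 2.7778 - 1.0453 = 1.7325 bits


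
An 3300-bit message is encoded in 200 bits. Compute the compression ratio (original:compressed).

Compression ratio = Original / Compressed
= 3300 / 200 = 16.50:1


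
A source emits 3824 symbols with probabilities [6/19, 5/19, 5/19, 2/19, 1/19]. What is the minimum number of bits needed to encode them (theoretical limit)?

Entropy H = 2.1043 bits/symbol
Minimum bits = H × n = 2.1043 × 3824
= 8046.82 bits


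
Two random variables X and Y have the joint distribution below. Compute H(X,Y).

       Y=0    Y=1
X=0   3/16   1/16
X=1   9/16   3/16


H(X,Y) = -Σ p(x,y) log₂ p(x,y)
  p(0,0)=3/16: -0.1875 × log₂(0.1875) = 0.4528
  p(0,1)=1/16: -0.0625 × log₂(0.0625) = 0.2500
  p(1,0)=9/16: -0.5625 × log₂(0.5625) = 0.4669
  p(1,1)=3/16: -0.1875 × log₂(0.1875) = 0.4528
H(X,Y) = 1.6226 bits


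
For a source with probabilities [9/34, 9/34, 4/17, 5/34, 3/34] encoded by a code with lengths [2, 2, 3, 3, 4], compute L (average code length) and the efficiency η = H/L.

Average length L = Σ p_i × l_i = 2.5588 bits
Entropy H = 2.2221 bits
Efficiency η = H/L × 100% = 86.84%


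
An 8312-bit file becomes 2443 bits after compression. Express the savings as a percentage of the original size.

Space savings = (1 - Compressed/Original) × 100%
= (1 - 2443/8312) × 100%
= 70.61%


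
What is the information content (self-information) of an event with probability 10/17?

Information content I(x) = -log₂(p(x))
I = -log₂(10/17) = -log₂(0.5882)
I = 0.7655 bits


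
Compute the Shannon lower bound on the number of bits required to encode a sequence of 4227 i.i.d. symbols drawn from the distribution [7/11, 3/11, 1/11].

Entropy H = 1.2407 bits/symbol
Minimum bits = H × n = 1.2407 × 4227
= 5244.31 bits


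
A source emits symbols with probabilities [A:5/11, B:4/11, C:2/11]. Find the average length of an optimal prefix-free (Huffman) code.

Huffman tree construction:
Combine smallest probabilities repeatedly
Resulting codes:
  A: 0 (length 1)
  B: 11 (length 2)
  C: 10 (length 2)
Average length = Σ p(s) × length(s) = 1.5455 bits
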